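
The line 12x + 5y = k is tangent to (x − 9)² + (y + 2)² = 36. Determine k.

Tangency holds when the distance from the centre (9, −2) to the line equals the radius 6:
|12·9 + 5·(−2) − k| / √169 = 6
|k − (98)| = 6·13, so k = 176 or k = 20.

k = 20 or k = 176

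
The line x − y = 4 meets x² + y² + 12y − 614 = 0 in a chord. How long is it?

36√2

From the line, y = x − 4. Substituting:
2x² + 4x − 646 = 0  ⟹  x² + 2x − 323 = 0
x = 17 or x = −19, giving (17, 13) and (−19, −23).
|(17, 13) − (−19, −23)| = √((36)² + (36)²) = 36√2.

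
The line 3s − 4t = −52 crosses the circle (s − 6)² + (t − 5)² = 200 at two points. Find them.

Express t = (52 + 3s)/4 and substitute into the circle:
25s² − 1600 = 0  ⟹  s² − 64 = 0
s = 8 or s = −8, giving (8, 19) and (−8, 7).

(−8, 7) and (8, 19)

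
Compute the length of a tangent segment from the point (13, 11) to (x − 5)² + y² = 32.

3√17

With centre O = (5, 0), |OP|² = 185 and r² = 32.
The tangent meets the radius at right angles, so tangent² = |PO|² − r² = 185 − 32 = 153.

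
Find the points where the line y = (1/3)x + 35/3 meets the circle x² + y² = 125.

Express y = (35 + x)/3 and substitute into the circle:
10x² + 70x + 100 = 0  ⟹  x² + 7x + 10 = 0
x = −2 or x = −5, giving (−2, 11) and (−5, 10).

(−5, 10) and (−2, 11)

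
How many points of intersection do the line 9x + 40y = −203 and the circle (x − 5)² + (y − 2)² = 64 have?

1

Substituting the line into the circle gives 1681x² − 10906x + 17689 = 0.
Discriminant = (−10906)² − 4·1681·(17689) = 0.
A repeated root: the line is tangent.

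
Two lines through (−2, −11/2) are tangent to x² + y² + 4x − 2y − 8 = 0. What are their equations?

3x − 2y = 5 and 3x + 2y = −17

Let a tangent through (−2, −11/2) have slope m. Its distance from (−2, 1) must equal √13:
(0m − (13/2))² = 13(m² + 1)
4m² − 9 = 0, so m = 3/2 or m = −3/2.
With m = 3/2: 3x − 2y = 5. With m = −3/2: 3x + 2y = −17.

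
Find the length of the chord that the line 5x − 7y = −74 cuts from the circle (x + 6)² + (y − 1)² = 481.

The distance from (−6, 1) to the line is 37/√74, and r² = 481.
Chord = 2√(r² − d²) = 2·√(925/2) = 5√74.

5√74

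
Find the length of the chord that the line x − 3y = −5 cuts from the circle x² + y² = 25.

Substitute y = (5 + x)/3:
10x² + 10x − 200 = 0  ⟹  x² + x − 20 = 0
x = 4 or x = −5, giving (4, 3) and (−5, 0).
Chord length = distance between (4, 3) and (−5, 0) = √90 = 3√10.

3√10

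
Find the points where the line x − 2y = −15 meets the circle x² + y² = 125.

Substitute y = (15 + x)/2:
5x² + 30x − 275 = 0  ⟹  x² + 6x − 55 = 0
x = 5 or x = −11, giving (5, 10) and (−11, 2).

(−11, 2) and (5, 10)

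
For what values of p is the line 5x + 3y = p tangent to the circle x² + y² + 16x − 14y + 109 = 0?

The line touches the circle iff its distance from (−8, 7) is 2:
|5·(−8) + 3·7 − p| / √34 = 2
|p − (−19)| = 2√34.

p = −19 ± 2√34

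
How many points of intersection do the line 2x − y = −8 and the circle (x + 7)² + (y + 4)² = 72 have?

2

Substituting the line into the circle gives 5x² + 62x + 121 = 0.
Δ = 3844 − 2420 = 1424.
Two real roots: the line is a secant.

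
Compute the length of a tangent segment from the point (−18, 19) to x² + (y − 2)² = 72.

√541

With centre O = (0, 2), |OP|² = 613 and r² = 72.
The tangent meets the radius at right angles, so tangent² = |PO|² − r² = 613 − 72 = 541.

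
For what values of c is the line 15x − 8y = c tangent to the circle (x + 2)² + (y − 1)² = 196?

c = −276 or c = 200

The line touches the circle iff its distance from (−2, 1) is 14:
|15·(−2) − 8·1 − c| / √289 = 14
|c − (−38)| = 14·17, so c = 200 or c = −276.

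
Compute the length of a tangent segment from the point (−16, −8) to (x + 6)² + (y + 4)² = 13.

Centre (−6, −4), r² = 13. |PO|² = (−10)² + (−4)² = 116.
By the tangent–radius right angle, tangent length = √(|PO|² − r²) = √103.

√103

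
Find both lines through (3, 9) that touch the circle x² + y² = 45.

2x + y = 15 and x − 2y = −15

Let a tangent through (3, 9) have slope m. Its distance from (0, 0) must equal 3√5:
(−3m − (−9))² = 45(m² + 1)
2m² + 3m − 2 = 0, so m = −2 or m = 1/2.
With m = −2: 2x + y = 15. With m = 1/2: x − 2y = −15.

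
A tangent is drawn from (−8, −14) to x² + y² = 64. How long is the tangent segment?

14

The centre is (0, 0) and r = 8. The square of the distance from P to the centre is 64 + 196 = 260.
By the tangent–radius right angle, tangent length = √(|PO|² − r²) = √196 = 14.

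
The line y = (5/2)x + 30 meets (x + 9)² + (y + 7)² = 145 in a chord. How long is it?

4√29

From the line, y = (60 + 5x)/2. Substituting:
29x² + 812x + 5220 = 0  ⟹  x² + 28x + 180 = 0
x = −10 or x = −18, giving (−10, 5) and (−18, −15).
Chord length = distance between (−10, 5) and (−18, −15) = √464 = 4√29.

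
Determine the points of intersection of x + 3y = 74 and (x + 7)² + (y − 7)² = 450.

(−10, 28) and (8, 22)

From the line, y = (74 − x)/3. Substituting:
10x² + 20x − 800 = 0  ⟹  x² + 2x − 80 = 0
x = 8 or x = −10, giving (8, 22) and (−10, 28).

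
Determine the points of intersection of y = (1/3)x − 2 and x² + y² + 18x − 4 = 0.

Substitute y = (−6 + x)/3:
10x² + 150x = 0  ⟹  x² + 15x = 0
x = 0 or x = −15, giving (0, −2) and (−15, −7).

(−15, −7) and (0, −2)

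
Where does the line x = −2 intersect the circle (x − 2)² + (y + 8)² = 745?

(−2, −35) and (−2, 19)

The line gives x = −2. Substituting into the circle:
y² + 16y − 665 = 0
y = 19 or y = −35, giving (−2, 19) and (−2, −35).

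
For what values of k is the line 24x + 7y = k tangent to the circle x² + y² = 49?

Tangency holds when the distance from the centre (0, 0) to the line equals the radius 7:
|24·0 + 7·0 − k| / √625 = 7
|k| = 7·25, so k = 175 or k = −175.

k = −175 or k = 175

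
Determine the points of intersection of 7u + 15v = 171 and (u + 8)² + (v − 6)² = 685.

Substitute v = (171 − 7u)/15:
274u² + 2466u − 133164 = 0  ⟹  u² + 9u − 486 = 0
u = 18 or u = −27, giving (18, 3) and (−27, 24).

(−27, 24) and (18, 3)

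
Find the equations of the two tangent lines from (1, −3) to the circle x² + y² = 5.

2x − y = 5 and x + 2y = −5

A line y − (−3) = m(x − (1)) is tangent when its distance from (0, 0) is √5:
[m·(−1) − (3)]² = 5(m² + 1)
2m² − 3m − 2 = 0, so m = 2 or m = −1/2.
With m = 2: 2x − y = 5. With m = −1/2: x + 2y = −5.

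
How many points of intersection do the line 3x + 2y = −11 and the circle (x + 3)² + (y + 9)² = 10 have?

0

Substituting the line into the circle gives 13x² − 18x + 45 = 0.
Δ = 324 − 2340 = −2016.
No real roots: the line does not meet the circle.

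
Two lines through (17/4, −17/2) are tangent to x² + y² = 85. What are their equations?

Let a tangent through (17/4, −17/2) have slope m. Its distance from (0, 0) must equal √85:
(−17/4m − (17/2))² = 85(m² + 1)
63m² − 68m + 12 = 0, so m = 6/7 or m = 2/9.
With m = 6/7: 6x − 7y = 85. With m = 2/9: 2x − 9y = 85.

6x − 7y = 85 and 2x − 9y = 85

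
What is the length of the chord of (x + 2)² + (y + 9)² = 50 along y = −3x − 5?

The distance from (−2, −9) to the line is 10/√10, and r² = 50.
Chord = 2√(r² − d²) = 2·√(40) = 4√10.

4√10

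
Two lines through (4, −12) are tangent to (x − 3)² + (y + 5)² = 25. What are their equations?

4x − 3y = 52 and 3x + 4y = −36

Let a tangent through (4, −12) have slope m. Its distance from (3, −5) must equal 5:
(−1m − (7))² = 25(m² + 1)
12m² − 7m − 12 = 0, so m = 4/3 or m = −3/4.
With m = 4/3: 4x − 3y = 52. With m = −3/4: 3x + 4y = −36.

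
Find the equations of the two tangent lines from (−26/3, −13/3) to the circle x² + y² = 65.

Let a tangent through (−26/3, −13/3) have slope m. Its distance from (0, 0) must equal √65:
(26/3m − (13/3))² = 65(m² + 1)
7m² − 52m − 32 = 0, so m = 8 or m = −4/7.
With m = 8: 8x − y = −65. With m = −4/7: 4x + 7y = −65.

8x − y = −65 and 4x + 7y = −65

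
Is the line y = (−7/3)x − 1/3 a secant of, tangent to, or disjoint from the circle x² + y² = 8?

secant

d² = (7·0 + 3·0 − (−1))²/58 = 1/58; r² = 8.
Since d² < r², the line cuts the circle twice.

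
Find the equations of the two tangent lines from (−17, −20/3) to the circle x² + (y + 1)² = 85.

A line y − (−20/3) = m(x − (−17)) is tangent when its distance from (0, −1) is √85:
(17m − (17/3))² = 85(m² + 1)
54m² − 51m − 14 = 0, so m = −2/9 or m = 7/6.
Through (−17, −20/3) these give 2x + 9y = −94 and 7x − 6y = −79.

2x + 9y = −94 and 7x − 6y = −79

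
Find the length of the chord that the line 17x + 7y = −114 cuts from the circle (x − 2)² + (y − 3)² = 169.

The distance from (2, 3) to the line is 169/√338, and r² = 169.
Half the chord is √(r² − d²) = √(169/2), so the full chord is 13√2.

13√2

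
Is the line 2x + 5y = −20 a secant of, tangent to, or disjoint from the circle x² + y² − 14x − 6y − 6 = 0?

Centre (7, 3), r² = 64. Distance² from centre to line = (49)²/29 = 2401/29.
Since d² > r², the line lies outside the circle.

disjoint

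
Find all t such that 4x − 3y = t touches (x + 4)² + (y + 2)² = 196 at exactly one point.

The line touches the circle iff its distance from (−4, −2) is 14:
|4·(−4) − 3·(−2) − t| / √25 = 14
|t − (−10)| = 14·5, so t = 60 or t = −80.

t = −80 or t = 60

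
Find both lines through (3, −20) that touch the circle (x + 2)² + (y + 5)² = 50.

7x − y = 41 and x + y = −17

Write the tangent as mx − y + (−20 − m·(3)) = 0 and set its distance from the centre to 5√2:
(−5m − (15))² = 50(m² + 1)
m² − 6m − 7 = 0, so m = 7 or m = −1.
With m = 7: 7x − y = 41. With m = −1: x + y = −17.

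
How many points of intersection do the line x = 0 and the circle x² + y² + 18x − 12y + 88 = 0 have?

0

Substituting the line into the circle gives y² − 12y + 88 = 0.
Δ = 144 − 352 = −208.
No real roots: the line does not meet the circle.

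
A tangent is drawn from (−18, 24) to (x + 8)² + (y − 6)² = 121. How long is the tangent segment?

√303

Centre (−8, 6), r² = 121. |PO|² = (−10)² + (18)² = 424.
Power of the point: PT² = |PO|² − r² = 303, so PT = √303.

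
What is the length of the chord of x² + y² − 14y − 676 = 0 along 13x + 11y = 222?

3√290

Centre (0, 7), r² = 725. Perpendicular distance d from centre to line = |−145| / √290 = 145/√290.
Chord = 2√(r² − d²) = 2·√(1305/2) = 3√290.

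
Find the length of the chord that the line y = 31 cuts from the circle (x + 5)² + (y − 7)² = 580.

4

The distance from (−5, 7) to the line is 24, and r² = 580.
Half the chord is √(r² − d²) = √(4), so the full chord is 4.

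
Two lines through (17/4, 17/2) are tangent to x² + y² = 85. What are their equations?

6x + 7y = 85 and 2x + 9y = 85

Let a tangent through (17/4, 17/2) have slope m. Its distance from (0, 0) must equal √85:
[m·(−17/4) − (−17/2)]² = 85(m² + 1)
63m² + 68m + 12 = 0, so m = −6/7 or m = −2/9.
Through (17/4, 17/2) these give 6x + 7y = 85 and 2x + 9y = 85.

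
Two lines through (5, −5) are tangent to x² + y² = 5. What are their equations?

A line y − (−5) = m(x − (5)) is tangent when its distance from (0, 0) is √5:
[m·(−5) − (5)]² = 5(m² + 1)
2m² + 5m + 2 = 0, so m = −2 or m = −1/2.
Through (5, −5) these give 2x + y = 5 and x + 2y = −5.

2x + y = 5 and x + 2y = −5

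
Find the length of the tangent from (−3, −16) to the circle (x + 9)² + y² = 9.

With centre O = (−9, 0), |OP|² = 292 and r² = 9.
By the tangent–radius right angle, tangent length = √(|PO|² − r²) = √283.

√283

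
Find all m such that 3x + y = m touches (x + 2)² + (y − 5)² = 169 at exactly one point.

Tangency holds when the distance from the centre (−2, 5) to the line equals the radius 13:
|3·(−2) + 1·5 − m| / √10 = 13
|m − (−1)| = 13√10.

m = −1 ± 13√10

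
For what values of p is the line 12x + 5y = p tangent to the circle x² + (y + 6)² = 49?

p = −121 or p = 61

Tangency holds when the distance from the centre (0, −6) to the line equals the radius 7:
|12·0 + 5·(−6) − p| / √169 = 7
|p − (−30)| = 7·13, so p = 61 or p = −121.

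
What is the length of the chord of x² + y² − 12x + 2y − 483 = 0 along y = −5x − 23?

Centre (6, −1), r² = 520. Perpendicular distance d from centre to line = |52| / √26 = 52/√26.
Half the chord is √(r² − d²) = √(416), so the full chord is 8√26.

8√26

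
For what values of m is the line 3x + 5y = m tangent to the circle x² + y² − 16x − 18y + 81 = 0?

m = 69 ± 8√34

The line touches the circle iff its distance from (8, 9) is 8:
|3·8 + 5·9 − m| / √34 = 8
|m − (69)| = 8√34.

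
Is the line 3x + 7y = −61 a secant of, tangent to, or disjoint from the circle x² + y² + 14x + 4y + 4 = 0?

Substituting the line into the circle gives 58x² + 968x + 2209 = 0.
Δ = 937024 − 512488 = 424536.
Two real roots: the line is a secant.

secant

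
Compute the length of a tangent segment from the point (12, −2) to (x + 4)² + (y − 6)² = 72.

2√62

Centre (−4, 6), r² = 72. |PO|² = (16)² + (−8)² = 320.
By the tangent–radius right angle, tangent length = √(|PO|² − r²) = √248 = 2√62.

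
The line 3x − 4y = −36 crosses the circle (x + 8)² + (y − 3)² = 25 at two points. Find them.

(−12, 0) and (−4, 6)

Substitute y = (36 + 3x)/4:
25x² + 400x + 1200 = 0  ⟹  x² + 16x + 48 = 0
x = −4 or x = −12, giving (−4, 6) and (−12, 0).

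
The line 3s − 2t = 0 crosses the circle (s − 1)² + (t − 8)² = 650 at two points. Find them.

From the line, t = (3s)/2. Substituting:
13s² − 104s − 2340 = 0  ⟹  s² − 8s − 180 = 0
s = 18 or s = −10, giving (18, 27) and (−10, −15).

(−10, −15) and (18, 27)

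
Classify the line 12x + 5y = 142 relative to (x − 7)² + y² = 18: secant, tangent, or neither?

Substituting the line into the circle gives 169x² − 3758x + 20939 = 0.
Δ = 14122564 − 14154764 = −32200.
No real roots: the line does not meet the circle.

neither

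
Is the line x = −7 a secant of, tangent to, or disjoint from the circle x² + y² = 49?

tangent

Centre (0, 0), r² = 49. Distance² from centre to line = (7)² = 49.
Since d² = r², the line is tangent.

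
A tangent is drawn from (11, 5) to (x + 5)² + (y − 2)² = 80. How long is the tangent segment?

Centre (−5, 2), r² = 80. |PO|² = (16)² + (3)² = 265.
The tangent meets the radius at right angles, so tangent² = |PO|² − r² = 265 − 80 = 185.

√185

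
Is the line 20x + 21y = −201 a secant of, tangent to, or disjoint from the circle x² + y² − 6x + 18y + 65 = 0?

secant

d² = (20·3 + 21·(−9) − (−201))²/841 = 5184/841; r² = 25.
Since d² < r², the line cuts the circle twice.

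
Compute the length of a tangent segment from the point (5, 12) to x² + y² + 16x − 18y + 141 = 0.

√174

The centre is (−8, 9) and r = 2. The square of the distance from P to the centre is 169 + 9 = 178.
The tangent meets the radius at right angles, so tangent² = |PO|² − r² = 178 − 4 = 174.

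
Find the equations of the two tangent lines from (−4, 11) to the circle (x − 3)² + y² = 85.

Write the tangent as mx − y + (11 − m·(−4)) = 0 and set its distance from the centre to √85:
(7m − (−11))² = 85(m² + 1)
18m² − 77m − 18 = 0, so m = 9/2 or m = −2/9.
Through (−4, 11) these give 9x − 2y = −58 and 2x + 9y = 91.

9x − 2y = −58 and 2x + 9y = 91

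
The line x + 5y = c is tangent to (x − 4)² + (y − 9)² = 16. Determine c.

The line touches the circle iff its distance from (4, 9) is 4:
|1·4 + 5·9 − c| / √26 = 4
|c − (49)| = 4√26.

c = 49 ± 4√26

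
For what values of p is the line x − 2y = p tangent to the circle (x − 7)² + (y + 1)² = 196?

The line touches the circle iff its distance from (7, −1) is 14:
|1·7 − 2·(−1) − p| / √5 = 14
|p − (9)| = 14√5.

p = 9 ± 14√5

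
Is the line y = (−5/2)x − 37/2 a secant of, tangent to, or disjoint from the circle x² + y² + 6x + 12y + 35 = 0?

secant

Substituting the line into the circle gives 29x² + 274x + 621 = 0.
Δ = 75076 − 72036 = 3040.
Two real roots: the line is a secant.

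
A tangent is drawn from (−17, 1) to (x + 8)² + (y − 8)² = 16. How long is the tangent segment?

The centre is (−8, 8) and r = 4. The square of the distance from P to the centre is 81 + 49 = 130.
Power of the point: PT² = |PO|² − r² = 114, so PT = √114.

√114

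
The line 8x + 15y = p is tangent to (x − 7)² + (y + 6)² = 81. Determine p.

For a tangent, require d(centre, line) = r = 9.
|8·7 + 15·(−6) − p| / √289 = 9
|p − (−34)| = 9·17, so p = 119 or p = −187.

p = −187 or p = 119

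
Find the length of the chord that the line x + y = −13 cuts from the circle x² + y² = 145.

11√2

Centre (0, 0), r² = 145. Perpendicular distance d from centre to line = |13| / √2 = 13/√2.
Half the chord is √(r² − d²) = √(121/2), so the full chord is 11√2.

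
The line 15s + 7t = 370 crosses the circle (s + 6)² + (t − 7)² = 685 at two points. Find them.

Substitute t = (370 − 15s)/7:
274s² − 9042s + 71240 = 0  ⟹  s² − 33s + 260 = 0
s = 20 or s = 13, giving (20, 10) and (13, 25).

(13, 25) and (20, 10)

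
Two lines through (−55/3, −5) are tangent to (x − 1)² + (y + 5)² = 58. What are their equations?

Write the tangent as mx − y + (−5 − m·(−55/3)) = 0 and set its distance from the centre to √58:
[m·(58/3) − (0)]² = 58(m² + 1)
49m² − 9 = 0, so m = 3/7 or m = −3/7.
Through (−55/3, −5) these give 3x − 7y = −20 and 3x + 7y = −90.

3x − 7y = −20 and 3x + 7y = −90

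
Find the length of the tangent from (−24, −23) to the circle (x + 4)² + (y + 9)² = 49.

√547

The centre is (−4, −9) and r = 7. The square of the distance from P to the centre is 400 + 196 = 596.
By the tangent–radius right angle, tangent length = √(|PO|² − r²) = √547.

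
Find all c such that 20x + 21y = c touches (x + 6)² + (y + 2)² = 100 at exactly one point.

c = −452 or c = 128

The line touches the circle iff its distance from (−6, −2) is 10:
|20·(−6) + 21·(−2) − c| / √841 = 10
|c − (−162)| = 10·29, so c = 128 or c = −452.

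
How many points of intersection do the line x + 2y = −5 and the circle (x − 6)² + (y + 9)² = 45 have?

Substituting the line into the circle gives 5x² − 74x + 133 = 0.
Δ = 5476 − 2660 = 2816.
Two real roots: the line is a secant.

2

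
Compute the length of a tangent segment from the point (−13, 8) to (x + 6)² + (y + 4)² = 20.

The centre is (−6, −4) and r = 2√5. The square of the distance from P to the centre is 49 + 144 = 193.
By the tangent–radius right angle, tangent length = √(|PO|² − r²) = √173.

√173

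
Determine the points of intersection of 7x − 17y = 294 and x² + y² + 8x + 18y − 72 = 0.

(−9, −21) and (8, −14)

Express y = (−294 + 7x)/17 and substitute into the circle:
338x² + 338x − 24336 = 0  ⟹  x² + x − 72 = 0
x = 8 or x = −9, giving (8, −14) and (−9, −21).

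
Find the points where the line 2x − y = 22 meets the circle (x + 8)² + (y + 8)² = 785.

(−7, −36) and (15, 8)

Substitute y = 2x − 22:
5x² − 40x − 525 = 0  ⟹  x² − 8x − 105 = 0
x = 15 or x = −7, giving (15, 8) and (−7, −36).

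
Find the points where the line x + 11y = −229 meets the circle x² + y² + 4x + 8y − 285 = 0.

Substitute y = (−229 − x)/11:
122x² + 854x − 2196 = 0  ⟹  x² + 7x − 18 = 0
x = 2 or x = −9, giving (2, −21) and (−9, −20).

(−9, −20) and (2, −21)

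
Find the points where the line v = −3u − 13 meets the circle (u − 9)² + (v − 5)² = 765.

Express v = −3u − 13 and substitute into the circle:
10u² + 90u − 360 = 0  ⟹  u² + 9u − 36 = 0
u = 3 or u = −12, giving (3, −22) and (−12, 23).

(−12, 23) and (3, −22)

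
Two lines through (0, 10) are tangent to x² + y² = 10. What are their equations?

3x − y = −10 and 3x + y = 10

A line y − (10) = m(x − (0)) is tangent when its distance from (0, 0) is √10:
(0m − (−10))² = 10(m² + 1)
m² − 9 = 0, so m = 3 or m = −3.
Through (0, 10) these give 3x − y = −10 and 3x + y = 10.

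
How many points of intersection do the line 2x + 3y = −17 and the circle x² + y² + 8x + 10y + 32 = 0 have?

Substituting the line into the circle gives 13x² + 80x + 67 = 0.
Discriminant = (80)² − 4·13·(67) = 2916 > 0.
Two real roots: the line is a secant.

2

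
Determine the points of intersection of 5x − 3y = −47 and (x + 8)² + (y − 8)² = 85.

(−10, −1) and (−1, 14)

Express y = (47 + 5x)/3 and substitute into the circle:
34x² + 374x + 340 = 0  ⟹  x² + 11x + 10 = 0
x = −1 or x = −10, giving (−1, 14) and (−10, −1).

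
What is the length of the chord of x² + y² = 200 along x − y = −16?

From the line, y = x + 16. Substituting:
2x² + 32x + 56 = 0  ⟹  x² + 16x + 28 = 0
x = −2 or x = −14, giving (−2, 14) and (−14, 2).
|(−2, 14) − (−14, 2)| = √((12)² + (12)²) = 12√2.

12√2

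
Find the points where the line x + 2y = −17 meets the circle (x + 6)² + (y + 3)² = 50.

(−13, −2) and (−1, −8)

Express y = (−17 − x)/2 and substitute into the circle:
5x² + 70x + 65 = 0  ⟹  x² + 14x + 13 = 0
x = −1 or x = −13, giving (−1, −8) and (−13, −2).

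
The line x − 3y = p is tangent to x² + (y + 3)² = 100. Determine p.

The line touches the circle iff its distance from (0, −3) is 10:
|1·0 − 3·(−3) − p| / √10 = 10
|p − (9)| = 10√10.

p = 9 ± 10√10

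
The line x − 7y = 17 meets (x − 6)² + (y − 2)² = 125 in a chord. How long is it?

Centre (6, 2), r² = 125. Perpendicular distance d from centre to line = |−25| / √50 = 25/√50.
Half the chord is √(r² − d²) = √(225/2), so the full chord is 15√2.

15√2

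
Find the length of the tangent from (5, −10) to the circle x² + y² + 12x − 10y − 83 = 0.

√202

With centre O = (−6, 5), |OP|² = 346 and r² = 144.
By the tangent–radius right angle, tangent length = √(|PO|² − r²) = √202.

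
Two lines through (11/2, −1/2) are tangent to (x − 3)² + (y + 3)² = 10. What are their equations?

Write the tangent as mx − y + (−1/2 − m·(11/2)) = 0 and set its distance from the centre to √10:
[m·(−5/2) − (−5/2)]² = 10(m² + 1)
3m² + 10m + 3 = 0, so m = −3 or m = −1/3.
Through (11/2, −1/2) these give 3x + y = 16 and x + 3y = 4.

3x + y = 16 and x + 3y = 4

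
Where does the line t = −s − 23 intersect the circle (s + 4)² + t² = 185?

Express t = −s − 23 and substitute into the circle:
2s² + 54s + 360 = 0  ⟹  s² + 27s + 180 = 0
s = −12 or s = −15, giving (−12, −11) and (−15, −8).

(−15, −8) and (−12, −11)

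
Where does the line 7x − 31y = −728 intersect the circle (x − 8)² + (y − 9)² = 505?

Express y = (728 + 7x)/31 and substitute into the circle:
1010x² − 9090x − 222200 = 0  ⟹  x² − 9x − 220 = 0
x = 20 or x = −11, giving (20, 28) and (−11, 21).

(−11, 21) and (20, 28)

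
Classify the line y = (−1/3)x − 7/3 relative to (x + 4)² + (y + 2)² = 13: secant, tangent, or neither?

secant

Centre (−4, −2), r² = 13. Distance² from centre to line = (−3)²/10 = 9/10.
Since d² < r², the line cuts the circle twice.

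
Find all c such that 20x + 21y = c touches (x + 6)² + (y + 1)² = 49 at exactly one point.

c = −344 or c = 62

Tangency holds when the distance from the centre (−6, −1) to the line equals the radius 7:
|20·(−6) + 21·(−1) − c| / √841 = 7
|c − (−141)| = 7·29, so c = 62 or c = −344.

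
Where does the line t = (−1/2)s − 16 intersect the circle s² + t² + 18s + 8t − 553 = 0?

Express t = (−32 − s)/2 and substitute into the circle:
5s² + 120s − 1700 = 0  ⟹  s² + 24s − 340 = 0
s = 10 or s = −34, giving (10, −21) and (−34, 1).

(−34, 1) and (10, −21)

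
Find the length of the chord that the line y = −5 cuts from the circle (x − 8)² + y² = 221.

28

Substitute y = −5:
x² − 16x − 132 = 0
x = 22 or x = −6, giving (22, −5) and (−6, −5).
|(22, −5) − (−6, −5)| = √((28)² + (0)²) = 28.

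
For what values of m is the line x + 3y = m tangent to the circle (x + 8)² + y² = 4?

m = −8 ± 2√10

For a tangent, require d(centre, line) = r = 2.
|1·(−8) + 3·0 − m| / √10 = 2
|m − (−8)| = 2√10.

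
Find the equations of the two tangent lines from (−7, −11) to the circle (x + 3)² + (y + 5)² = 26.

Let a tangent through (−7, −11) have slope m. Its distance from (−3, −5) must equal √26:
(4m − (6))² = 26(m² + 1)
5m² + 24m − 5 = 0, so m = 1/5 or m = −5.
With m = 1/5: x − 5y = 48. With m = −5: 5x + y = −46.

x − 5y = 48 and 5x + y = −46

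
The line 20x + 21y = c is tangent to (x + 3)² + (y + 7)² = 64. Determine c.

c = −439 or c = 25

For a tangent, require d(centre, line) = r = 8.
|20·(−3) + 21·(−7) − c| / √841 = 8
|c − (−207)| = 8·29, so c = 25 or c = −439.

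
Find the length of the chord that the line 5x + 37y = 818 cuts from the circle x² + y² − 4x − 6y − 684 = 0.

Centre (2, 3), r² = 697. Perpendicular distance d from centre to line = |−697| / √1394 = 697/√1394.
Half the chord is √(r² − d²) = √(697/2), so the full chord is √1394.

√1394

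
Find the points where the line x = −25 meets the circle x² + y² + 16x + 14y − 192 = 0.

The line gives x = −25. Substituting into the circle:
y² + 14y + 33 = 0
y = −3 or y = −11, giving (−25, −3) and (−25, −11).

(−25, −11) and (−25, −3)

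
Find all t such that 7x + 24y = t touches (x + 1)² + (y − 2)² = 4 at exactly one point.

Tangency holds when the distance from the centre (−1, 2) to the line equals the radius 2:
|7·(−1) + 24·2 − t| / √625 = 2
|t − (41)| = 2·25, so t = 91 or t = −9.

t = −9 or t = 91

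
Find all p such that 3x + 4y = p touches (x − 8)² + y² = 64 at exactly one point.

p = −16 or p = 64

The line touches the circle iff its distance from (8, 0) is 8:
|3·8 + 4·0 − p| / √25 = 8
|p − (24)| = 8·5, so p = 64 or p = −16.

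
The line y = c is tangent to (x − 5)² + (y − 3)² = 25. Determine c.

For a tangent, require d(centre, line) = r = 5.
|0·5 + 1·3 − c| / √1 = 5
|c − (3)| = 5, so c = 8 or c = −2.

c = −2 or c = 8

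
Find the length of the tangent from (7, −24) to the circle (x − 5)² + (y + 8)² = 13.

√247

The centre is (5, −8) and r = √13. The square of the distance from P to the centre is 4 + 256 = 260.
Power of the point: PT² = |PO|² − r² = 247, so PT = √247.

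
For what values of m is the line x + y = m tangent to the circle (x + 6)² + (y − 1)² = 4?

For a tangent, require d(centre, line) = r = 2.
|1·(−6) + 1·1 − m| / √2 = 2
|m − (−5)| = 2√2.

m = −5 ± 2√2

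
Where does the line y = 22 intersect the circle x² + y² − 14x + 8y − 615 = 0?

Substitute y = 22:
x² − 14x + 45 = 0
x = 9 or x = 5, giving (9, 22) and (5, 22).

(5, 22) and (9, 22)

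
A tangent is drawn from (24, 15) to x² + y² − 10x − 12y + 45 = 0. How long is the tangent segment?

√426

With centre O = (5, 6), |OP|² = 442 and r² = 16.
Power of the point: PT² = |PO|² − r² = 426, so PT = √426.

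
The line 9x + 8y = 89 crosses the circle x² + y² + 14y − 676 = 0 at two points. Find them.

(−7, 19) and (25, −17)

Express y = (89 − 9x)/8 and substitute into the circle:
145x² − 2610x − 25375 = 0  ⟹  x² − 18x − 175 = 0
x = 25 or x = −7, giving (25, −17) and (−7, 19).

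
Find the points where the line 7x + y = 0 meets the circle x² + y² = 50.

(−1, 7) and (1, −7)

From the line, y = −7x. Substituting:
50x² − 50 = 0  ⟹  x² − 1 = 0
x = 1 or x = −1, giving (1, −7) and (−1, 7).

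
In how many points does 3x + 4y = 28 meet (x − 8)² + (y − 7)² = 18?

0

Centre (8, 7), r² = 18. Distance² from centre to line = (24)²/25 = 576/25.
Since d² > r², the line lies outside the circle.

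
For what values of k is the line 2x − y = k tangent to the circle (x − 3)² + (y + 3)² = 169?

k = 9 ± 13√5

Tangency holds when the distance from the centre (3, −3) to the line equals the radius 13:
|2·3 − 1·(−3) − k| / √5 = 13
|k − (9)| = 13√5.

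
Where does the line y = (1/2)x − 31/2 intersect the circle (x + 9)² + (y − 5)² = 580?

Substitute y = (−31 + x)/2:
5x² − 10x − 315 = 0  ⟹  x² − 2x − 63 = 0
x = 9 or x = −7, giving (9, −11) and (−7, −19).

(−7, −19) and (9, −11)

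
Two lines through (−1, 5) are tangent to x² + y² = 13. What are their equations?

3x − 2y = −13 and 2x + 3y = 13

Write the tangent as mx − y + (5 − m·(−1)) = 0 and set its distance from the centre to √13:
(1m − (−5))² = 13(m² + 1)
6m² − 5m − 6 = 0, so m = 3/2 or m = −2/3.
Through (−1, 5) these give 3x − 2y = −13 and 2x + 3y = 13.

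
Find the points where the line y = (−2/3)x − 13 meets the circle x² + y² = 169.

(−12, −5) and (0, −13)

Express y = (−39 − 2x)/3 and substitute into the circle:
13x² + 156x = 0  ⟹  x² + 12x = 0
x = 0 or x = −12, giving (0, −13) and (−12, −5).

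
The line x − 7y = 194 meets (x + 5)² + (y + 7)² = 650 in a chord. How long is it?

20√2

From the line, y = (−194 + x)/7. Substituting:
50x² + 200x − 9600 = 0  ⟹  x² + 4x − 192 = 0
x = 12 or x = −16, giving (12, −26) and (−16, −30).
|(12, −26) − (−16, −30)| = √((28)² + (4)²) = 20√2.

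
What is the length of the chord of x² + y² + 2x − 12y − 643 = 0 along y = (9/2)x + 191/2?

Substitute y = (191 + 9x)/2:
85x² + 3230x + 29325 = 0  ⟹  x² + 38x + 345 = 0
x = −15 or x = −23, giving (−15, 28) and (−23, −8).
|(−15, 28) − (−23, −8)| = √((8)² + (36)²) = 4√85.

4√85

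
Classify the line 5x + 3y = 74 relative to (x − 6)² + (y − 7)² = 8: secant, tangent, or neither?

Substituting the line into the circle gives 34x² − 638x + 3061 = 0.
Discriminant = (−638)² − 4·34·(3061) = −9252 < 0.
No real roots: the line does not meet the circle.

neither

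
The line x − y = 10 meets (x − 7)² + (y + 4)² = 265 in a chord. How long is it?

From the line, y = x − 10. Substituting:
2x² − 26x − 180 = 0  ⟹  x² − 13x − 90 = 0
x = 18 or x = −5, giving (18, 8) and (−5, −15).
Chord length = distance between (18, 8) and (−5, −15) = √1058 = 23√2.

23√2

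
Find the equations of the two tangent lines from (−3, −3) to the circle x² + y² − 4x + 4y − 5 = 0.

3x − 2y = −3 and 2x + 3y = −15

A line y − (−3) = m(x − (−3)) is tangent when its distance from (2, −2) is √13:
[m·(5) − (1)]² = 13(m² + 1)
6m² − 5m − 6 = 0, so m = 3/2 or m = −2/3.
Through (−3, −3) these give 3x − 2y = −3 and 2x + 3y = −15.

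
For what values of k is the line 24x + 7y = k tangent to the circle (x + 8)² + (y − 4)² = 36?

k = −314 or k = −14

The line touches the circle iff its distance from (−8, 4) is 6:
|24·(−8) + 7·4 − k| / √625 = 6
|k − (−164)| = 6·25, so k = −14 or k = −314.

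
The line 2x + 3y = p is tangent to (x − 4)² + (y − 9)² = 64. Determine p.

The line touches the circle iff its distance from (4, 9) is 8:
|2·4 + 3·9 − p| / √13 = 8
|p − (35)| = 8√13.

p = 35 ± 8√13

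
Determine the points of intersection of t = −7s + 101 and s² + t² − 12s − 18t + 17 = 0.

(12, 17) and (14, 3)

Substitute t = −7s + 101:
50s² − 1300s + 8400 = 0  ⟹  s² − 26s + 168 = 0
s = 14 or s = 12, giving (14, 3) and (12, 17).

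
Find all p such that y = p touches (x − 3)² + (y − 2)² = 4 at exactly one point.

p = 0 or p = 4

For a tangent, require d(centre, line) = r = 2.
|0·3 + 1·2 − p| / √1 = 2
|p − (2)| = 2, so p = 4 or p = 0.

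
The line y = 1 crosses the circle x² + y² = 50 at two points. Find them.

Express y = 1 and substitute into the circle:
x² − 49 = 0
x = 7 or x = −7, giving (7, 1) and (−7, 1).

(−7, 1) and (7, 1)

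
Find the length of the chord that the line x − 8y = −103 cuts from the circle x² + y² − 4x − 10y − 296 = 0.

4√65

Centre (2, 5), r² = 325. Perpendicular distance d from centre to line = |65| / √65 = 65/√65.
Half the chord is √(r² − d²) = √(260), so the full chord is 4√65.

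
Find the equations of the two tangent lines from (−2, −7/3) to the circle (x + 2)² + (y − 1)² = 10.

x − 3y = 5 and x + 3y = −9

Write the tangent as mx − y + (−7/3 − m·(−2)) = 0 and set its distance from the centre to √10:
[m·(0) − (10/3)]² = 10(m² + 1)
9m² − 1 = 0, so m = 1/3 or m = −1/3.
Through (−2, −7/3) these give x − 3y = 5 and x + 3y = −9.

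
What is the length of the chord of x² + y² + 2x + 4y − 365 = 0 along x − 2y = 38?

Centre (−1, −2), r² = 370. Perpendicular distance d from centre to line = |−35| / √5 = 35/√5.
Half the chord is √(r² − d²) = √(125), so the full chord is 10√5.

10√5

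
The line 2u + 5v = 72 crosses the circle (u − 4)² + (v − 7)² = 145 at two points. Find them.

(−4, 16) and (16, 8)

Express v = (72 − 2u)/5 and substitute into the circle:
29u² − 348u − 1856 = 0  ⟹  u² − 12u − 64 = 0
u = 16 or u = −4, giving (16, 8) and (−4, 16).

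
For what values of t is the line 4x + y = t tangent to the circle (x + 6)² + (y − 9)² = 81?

t = −15 ± 9√17

The line touches the circle iff its distance from (−6, 9) is 9:
|4·(−6) + 1·9 − t| / √17 = 9
|t − (−15)| = 9√17.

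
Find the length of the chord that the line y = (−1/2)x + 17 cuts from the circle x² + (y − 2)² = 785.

22√5

Centre (0, 2), r² = 785. Perpendicular distance d from centre to line = |−30| / √5 = 30/√5.
Half the chord is √(r² − d²) = √(605), so the full chord is 22√5.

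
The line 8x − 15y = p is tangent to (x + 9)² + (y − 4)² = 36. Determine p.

p = −234 or p = −30

For a tangent, require d(centre, line) = r = 6.
|8·(−9) − 15·4 − p| / √289 = 6
|p − (−132)| = 6·17, so p = −30 or p = −234.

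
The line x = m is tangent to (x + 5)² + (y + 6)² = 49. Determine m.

m = −12 or m = 2

The line touches the circle iff its distance from (−5, −6) is 7:
|1·(−5) + 0·(−6) − m| / √1 = 7
|m − (−5)| = 7, so m = 2 or m = −12.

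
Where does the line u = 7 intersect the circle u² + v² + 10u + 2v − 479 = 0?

The line gives u = 7. Substituting into the circle:
v² + 2v − 360 = 0
v = 18 or v = −20, giving (7, 18) and (7, −20).

(7, −20) and (7, 18)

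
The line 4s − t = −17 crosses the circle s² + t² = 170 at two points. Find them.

Express t = 4s + 17 and substitute into the circle:
17s² + 136s + 119 = 0  ⟹  s² + 8s + 7 = 0
s = −1 or s = −7, giving (−1, 13) and (−7, −11).

(−7, −11) and (−1, 13)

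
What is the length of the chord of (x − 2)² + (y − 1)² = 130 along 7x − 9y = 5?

2√130

The distance from (2, 1) to the line is 0/√130, and r² = 130.
Half the chord is √(r² − d²) = √(130), so the full chord is 2√130.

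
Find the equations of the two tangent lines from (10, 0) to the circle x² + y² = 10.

x + 3y = 10 and x − 3y = 10

Write the tangent as mx − y + (0 − m·(10)) = 0 and set its distance from the centre to √10:
[m·(−10) − (0)]² = 10(m² + 1)
9m² − 1 = 0, so m = −1/3 or m = 1/3.
With m = −1/3: x + 3y = 10. With m = 1/3: x − 3y = 10.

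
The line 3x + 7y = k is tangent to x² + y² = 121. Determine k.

The line touches the circle iff its distance from (0, 0) is 11:
|3·0 + 7·0 − k| / √58 = 11
|k| = 11√58.

k = ±11√58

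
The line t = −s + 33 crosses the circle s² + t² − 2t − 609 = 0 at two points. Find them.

Substitute t = −s + 33:
2s² − 64s + 414 = 0  ⟹  s² − 32s + 207 = 0
s = 23 or s = 9, giving (23, 10) and (9, 24).

(9, 24) and (23, 10)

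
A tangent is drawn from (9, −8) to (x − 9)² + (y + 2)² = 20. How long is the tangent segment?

With centre O = (9, −2), |OP|² = 36 and r² = 20.
Power of the point: PT² = |PO|² − r² = 16, so PT = 4.

4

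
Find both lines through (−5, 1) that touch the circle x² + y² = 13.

Write the tangent as mx − y + (1 − m·(−5)) = 0 and set its distance from the centre to √13:
[m·(5) − (−1)]² = 13(m² + 1)
6m² + 5m − 6 = 0, so m = 2/3 or m = −3/2.
Through (−5, 1) these give 2x − 3y = −13 and 3x + 2y = −13.

2x − 3y = −13 and 3x + 2y = −13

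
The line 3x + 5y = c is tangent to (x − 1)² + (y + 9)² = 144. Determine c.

For a tangent, require d(centre, line) = r = 12.
|3·1 + 5·(−9) − c| / √34 = 12
|c − (−42)| = 12√34.

c = −42 ± 12√34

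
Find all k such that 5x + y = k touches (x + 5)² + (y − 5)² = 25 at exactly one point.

For a tangent, require d(centre, line) = r = 5.
|5·(−5) + 1·5 − k| / √26 = 5
|k − (−20)| = 5√26.

k = −20 ± 5√26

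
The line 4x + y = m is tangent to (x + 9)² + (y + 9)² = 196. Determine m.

m = −45 ± 14√17

The line touches the circle iff its distance from (−9, −9) is 14:
|4·(−9) + 1·(−9) − m| / √17 = 14
|m − (−45)| = 14√17.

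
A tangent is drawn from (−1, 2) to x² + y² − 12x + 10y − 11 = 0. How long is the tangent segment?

The centre is (6, −5) and r = 6√2. The square of the distance from P to the centre is 49 + 49 = 98.
By the tangent–radius right angle, tangent length = √(|PO|² − r²) = √26.

√26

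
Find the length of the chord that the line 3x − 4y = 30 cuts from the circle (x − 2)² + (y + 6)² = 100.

20

Centre (2, −6), r² = 100. Perpendicular distance d from centre to line = |0| / √25 = 0/√25.
Half the chord is √(r² − d²) = √(100), so the full chord is 20.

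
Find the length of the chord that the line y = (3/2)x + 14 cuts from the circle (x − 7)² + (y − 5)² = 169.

Centre (7, 5), r² = 169. Perpendicular distance d from centre to line = |39| / √13 = 39/√13.
Half the chord is √(r² − d²) = √(52), so the full chord is 4√13.

4√13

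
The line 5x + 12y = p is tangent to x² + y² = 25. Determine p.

p = −65 or p = 65

The line touches the circle iff its distance from (0, 0) is 5:
|5·0 + 12·0 − p| / √169 = 5
|p| = 5·13, so p = 65 or p = −65.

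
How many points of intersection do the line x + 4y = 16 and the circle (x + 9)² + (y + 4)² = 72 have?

d² = (1·(−9) + 4·(−4) − (16))²/17 = 1681/17; r² = 72.
Since d² > r², the line lies outside the circle.

0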